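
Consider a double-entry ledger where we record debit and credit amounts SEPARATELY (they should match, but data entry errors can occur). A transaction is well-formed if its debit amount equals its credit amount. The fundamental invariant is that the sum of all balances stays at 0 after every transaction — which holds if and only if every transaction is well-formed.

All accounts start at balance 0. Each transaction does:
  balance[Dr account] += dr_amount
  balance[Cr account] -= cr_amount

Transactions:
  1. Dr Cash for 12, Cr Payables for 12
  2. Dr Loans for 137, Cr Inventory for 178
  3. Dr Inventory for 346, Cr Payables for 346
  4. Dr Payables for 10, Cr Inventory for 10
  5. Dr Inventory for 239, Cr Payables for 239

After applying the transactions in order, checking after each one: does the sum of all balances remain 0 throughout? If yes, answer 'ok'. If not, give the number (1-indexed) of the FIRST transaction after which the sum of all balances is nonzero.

Answer: 2

Derivation:
After txn 1: dr=12 cr=12 sum_balances=0
After txn 2: dr=137 cr=178 sum_balances=-41
After txn 3: dr=346 cr=346 sum_balances=-41
After txn 4: dr=10 cr=10 sum_balances=-41
After txn 5: dr=239 cr=239 sum_balances=-41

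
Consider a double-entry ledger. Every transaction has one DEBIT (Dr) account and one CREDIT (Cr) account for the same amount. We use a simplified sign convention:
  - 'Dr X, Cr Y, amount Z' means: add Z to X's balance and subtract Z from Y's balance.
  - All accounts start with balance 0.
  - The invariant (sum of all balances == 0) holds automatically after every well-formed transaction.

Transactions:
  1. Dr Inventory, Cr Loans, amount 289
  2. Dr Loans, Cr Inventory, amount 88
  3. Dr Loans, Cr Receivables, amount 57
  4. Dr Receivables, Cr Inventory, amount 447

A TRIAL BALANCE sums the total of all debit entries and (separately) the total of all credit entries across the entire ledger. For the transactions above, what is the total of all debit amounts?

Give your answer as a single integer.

Answer: 881

Derivation:
Txn 1: debit+=289
Txn 2: debit+=88
Txn 3: debit+=57
Txn 4: debit+=447
Total debits = 881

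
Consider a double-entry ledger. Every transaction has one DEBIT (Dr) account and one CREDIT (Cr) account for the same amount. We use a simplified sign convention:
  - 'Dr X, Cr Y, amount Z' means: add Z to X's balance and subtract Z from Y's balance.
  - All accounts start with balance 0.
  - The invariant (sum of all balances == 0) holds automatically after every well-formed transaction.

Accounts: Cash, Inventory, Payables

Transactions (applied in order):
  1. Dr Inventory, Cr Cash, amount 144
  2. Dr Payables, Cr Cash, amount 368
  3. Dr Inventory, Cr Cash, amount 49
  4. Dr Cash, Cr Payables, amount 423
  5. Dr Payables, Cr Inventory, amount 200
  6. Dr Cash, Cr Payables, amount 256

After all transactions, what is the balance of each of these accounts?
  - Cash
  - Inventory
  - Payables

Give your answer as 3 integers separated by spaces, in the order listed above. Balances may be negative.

Answer: 118 -7 -111

Derivation:
After txn 1 (Dr Inventory, Cr Cash, amount 144): Cash=-144 Inventory=144
After txn 2 (Dr Payables, Cr Cash, amount 368): Cash=-512 Inventory=144 Payables=368
After txn 3 (Dr Inventory, Cr Cash, amount 49): Cash=-561 Inventory=193 Payables=368
After txn 4 (Dr Cash, Cr Payables, amount 423): Cash=-138 Inventory=193 Payables=-55
After txn 5 (Dr Payables, Cr Inventory, amount 200): Cash=-138 Inventory=-7 Payables=145
After txn 6 (Dr Cash, Cr Payables, amount 256): Cash=118 Inventory=-7 Payables=-111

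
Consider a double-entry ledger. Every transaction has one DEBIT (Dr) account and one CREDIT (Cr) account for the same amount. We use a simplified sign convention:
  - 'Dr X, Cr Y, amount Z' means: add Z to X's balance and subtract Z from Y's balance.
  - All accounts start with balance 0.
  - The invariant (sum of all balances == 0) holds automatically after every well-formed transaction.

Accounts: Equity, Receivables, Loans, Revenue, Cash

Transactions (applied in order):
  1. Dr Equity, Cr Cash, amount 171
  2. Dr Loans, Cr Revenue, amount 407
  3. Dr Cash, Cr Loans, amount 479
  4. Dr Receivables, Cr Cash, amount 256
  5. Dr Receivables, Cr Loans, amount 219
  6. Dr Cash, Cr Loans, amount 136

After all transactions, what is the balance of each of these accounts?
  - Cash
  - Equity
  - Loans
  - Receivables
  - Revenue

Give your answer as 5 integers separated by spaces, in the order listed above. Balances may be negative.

Answer: 188 171 -427 475 -407

Derivation:
After txn 1 (Dr Equity, Cr Cash, amount 171): Cash=-171 Equity=171
After txn 2 (Dr Loans, Cr Revenue, amount 407): Cash=-171 Equity=171 Loans=407 Revenue=-407
After txn 3 (Dr Cash, Cr Loans, amount 479): Cash=308 Equity=171 Loans=-72 Revenue=-407
After txn 4 (Dr Receivables, Cr Cash, amount 256): Cash=52 Equity=171 Loans=-72 Receivables=256 Revenue=-407
After txn 5 (Dr Receivables, Cr Loans, amount 219): Cash=52 Equity=171 Loans=-291 Receivables=475 Revenue=-407
After txn 6 (Dr Cash, Cr Loans, amount 136): Cash=188 Equity=171 Loans=-427 Receivables=475 Revenue=-407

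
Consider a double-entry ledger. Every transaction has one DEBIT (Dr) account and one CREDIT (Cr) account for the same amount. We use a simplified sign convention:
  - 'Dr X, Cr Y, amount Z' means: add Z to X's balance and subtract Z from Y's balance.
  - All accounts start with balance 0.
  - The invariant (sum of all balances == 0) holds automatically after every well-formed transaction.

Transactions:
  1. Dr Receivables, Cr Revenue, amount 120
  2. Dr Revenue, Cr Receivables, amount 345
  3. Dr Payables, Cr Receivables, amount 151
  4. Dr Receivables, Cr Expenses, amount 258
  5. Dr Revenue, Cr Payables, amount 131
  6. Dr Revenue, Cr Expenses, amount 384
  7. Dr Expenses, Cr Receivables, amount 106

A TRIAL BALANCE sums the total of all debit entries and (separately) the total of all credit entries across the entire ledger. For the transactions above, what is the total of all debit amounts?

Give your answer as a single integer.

Answer: 1495

Derivation:
Txn 1: debit+=120
Txn 2: debit+=345
Txn 3: debit+=151
Txn 4: debit+=258
Txn 5: debit+=131
Txn 6: debit+=384
Txn 7: debit+=106
Total debits = 1495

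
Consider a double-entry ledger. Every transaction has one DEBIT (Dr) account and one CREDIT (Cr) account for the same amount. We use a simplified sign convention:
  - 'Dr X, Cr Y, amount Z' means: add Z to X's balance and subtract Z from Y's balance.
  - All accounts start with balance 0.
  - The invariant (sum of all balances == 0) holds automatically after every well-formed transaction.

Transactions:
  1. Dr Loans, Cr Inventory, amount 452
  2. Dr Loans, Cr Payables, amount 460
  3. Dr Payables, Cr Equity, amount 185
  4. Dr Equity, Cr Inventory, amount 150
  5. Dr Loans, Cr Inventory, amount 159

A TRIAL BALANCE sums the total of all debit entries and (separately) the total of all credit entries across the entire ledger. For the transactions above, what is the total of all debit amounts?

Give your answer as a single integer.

Txn 1: debit+=452
Txn 2: debit+=460
Txn 3: debit+=185
Txn 4: debit+=150
Txn 5: debit+=159
Total debits = 1406

Answer: 1406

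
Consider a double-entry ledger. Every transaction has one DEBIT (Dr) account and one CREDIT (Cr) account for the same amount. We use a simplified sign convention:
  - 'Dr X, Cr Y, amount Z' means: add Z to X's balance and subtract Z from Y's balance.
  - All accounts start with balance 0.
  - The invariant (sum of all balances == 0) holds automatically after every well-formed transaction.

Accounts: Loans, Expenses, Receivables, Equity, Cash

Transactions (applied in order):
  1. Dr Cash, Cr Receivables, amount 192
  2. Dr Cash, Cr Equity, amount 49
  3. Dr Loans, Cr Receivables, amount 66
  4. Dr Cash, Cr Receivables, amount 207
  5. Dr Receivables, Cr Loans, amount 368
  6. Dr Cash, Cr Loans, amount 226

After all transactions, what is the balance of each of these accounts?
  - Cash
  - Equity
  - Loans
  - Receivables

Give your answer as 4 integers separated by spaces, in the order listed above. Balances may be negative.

After txn 1 (Dr Cash, Cr Receivables, amount 192): Cash=192 Receivables=-192
After txn 2 (Dr Cash, Cr Equity, amount 49): Cash=241 Equity=-49 Receivables=-192
After txn 3 (Dr Loans, Cr Receivables, amount 66): Cash=241 Equity=-49 Loans=66 Receivables=-258
After txn 4 (Dr Cash, Cr Receivables, amount 207): Cash=448 Equity=-49 Loans=66 Receivables=-465
After txn 5 (Dr Receivables, Cr Loans, amount 368): Cash=448 Equity=-49 Loans=-302 Receivables=-97
After txn 6 (Dr Cash, Cr Loans, amount 226): Cash=674 Equity=-49 Loans=-528 Receivables=-97

Answer: 674 -49 -528 -97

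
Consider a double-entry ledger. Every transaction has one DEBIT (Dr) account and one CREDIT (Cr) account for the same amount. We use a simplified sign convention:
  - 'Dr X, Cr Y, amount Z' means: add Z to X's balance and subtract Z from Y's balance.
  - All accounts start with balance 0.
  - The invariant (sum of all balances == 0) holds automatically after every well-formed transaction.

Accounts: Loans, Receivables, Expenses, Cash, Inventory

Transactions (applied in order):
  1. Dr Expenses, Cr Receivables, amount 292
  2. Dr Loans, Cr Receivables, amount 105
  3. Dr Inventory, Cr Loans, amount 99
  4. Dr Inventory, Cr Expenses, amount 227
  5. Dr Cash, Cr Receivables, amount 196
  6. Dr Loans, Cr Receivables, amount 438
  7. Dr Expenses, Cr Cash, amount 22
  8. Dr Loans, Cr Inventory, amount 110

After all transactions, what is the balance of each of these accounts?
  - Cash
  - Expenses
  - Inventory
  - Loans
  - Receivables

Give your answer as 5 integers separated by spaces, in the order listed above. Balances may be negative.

Answer: 174 87 216 554 -1031

Derivation:
After txn 1 (Dr Expenses, Cr Receivables, amount 292): Expenses=292 Receivables=-292
After txn 2 (Dr Loans, Cr Receivables, amount 105): Expenses=292 Loans=105 Receivables=-397
After txn 3 (Dr Inventory, Cr Loans, amount 99): Expenses=292 Inventory=99 Loans=6 Receivables=-397
After txn 4 (Dr Inventory, Cr Expenses, amount 227): Expenses=65 Inventory=326 Loans=6 Receivables=-397
After txn 5 (Dr Cash, Cr Receivables, amount 196): Cash=196 Expenses=65 Inventory=326 Loans=6 Receivables=-593
After txn 6 (Dr Loans, Cr Receivables, amount 438): Cash=196 Expenses=65 Inventory=326 Loans=444 Receivables=-1031
After txn 7 (Dr Expenses, Cr Cash, amount 22): Cash=174 Expenses=87 Inventory=326 Loans=444 Receivables=-1031
After txn 8 (Dr Loans, Cr Inventory, amount 110): Cash=174 Expenses=87 Inventory=216 Loans=554 Receivables=-1031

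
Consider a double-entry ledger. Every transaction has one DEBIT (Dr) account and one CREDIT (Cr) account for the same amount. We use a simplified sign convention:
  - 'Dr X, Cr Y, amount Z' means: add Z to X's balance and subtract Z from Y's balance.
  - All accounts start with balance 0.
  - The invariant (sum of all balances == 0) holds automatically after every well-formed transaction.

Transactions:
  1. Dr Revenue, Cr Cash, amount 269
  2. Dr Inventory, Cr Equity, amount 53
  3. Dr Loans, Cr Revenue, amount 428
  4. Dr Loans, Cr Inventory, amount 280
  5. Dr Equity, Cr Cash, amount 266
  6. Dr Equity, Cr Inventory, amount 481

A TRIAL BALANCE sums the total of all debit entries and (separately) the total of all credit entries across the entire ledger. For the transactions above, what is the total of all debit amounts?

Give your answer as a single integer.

Txn 1: debit+=269
Txn 2: debit+=53
Txn 3: debit+=428
Txn 4: debit+=280
Txn 5: debit+=266
Txn 6: debit+=481
Total debits = 1777

Answer: 1777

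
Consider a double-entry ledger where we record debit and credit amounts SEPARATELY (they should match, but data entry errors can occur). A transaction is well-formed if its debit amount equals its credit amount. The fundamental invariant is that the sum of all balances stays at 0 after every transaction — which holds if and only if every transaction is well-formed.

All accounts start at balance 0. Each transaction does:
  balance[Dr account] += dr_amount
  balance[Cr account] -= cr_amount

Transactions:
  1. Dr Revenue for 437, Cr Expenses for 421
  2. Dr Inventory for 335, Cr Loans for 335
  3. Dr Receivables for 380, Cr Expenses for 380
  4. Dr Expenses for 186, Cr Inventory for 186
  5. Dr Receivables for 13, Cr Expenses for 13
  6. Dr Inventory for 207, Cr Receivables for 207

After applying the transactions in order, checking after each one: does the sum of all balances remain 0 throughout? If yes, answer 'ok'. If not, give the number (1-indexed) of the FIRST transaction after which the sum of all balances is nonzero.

Answer: 1

Derivation:
After txn 1: dr=437 cr=421 sum_balances=16
After txn 2: dr=335 cr=335 sum_balances=16
After txn 3: dr=380 cr=380 sum_balances=16
After txn 4: dr=186 cr=186 sum_balances=16
After txn 5: dr=13 cr=13 sum_balances=16
After txn 6: dr=207 cr=207 sum_balances=16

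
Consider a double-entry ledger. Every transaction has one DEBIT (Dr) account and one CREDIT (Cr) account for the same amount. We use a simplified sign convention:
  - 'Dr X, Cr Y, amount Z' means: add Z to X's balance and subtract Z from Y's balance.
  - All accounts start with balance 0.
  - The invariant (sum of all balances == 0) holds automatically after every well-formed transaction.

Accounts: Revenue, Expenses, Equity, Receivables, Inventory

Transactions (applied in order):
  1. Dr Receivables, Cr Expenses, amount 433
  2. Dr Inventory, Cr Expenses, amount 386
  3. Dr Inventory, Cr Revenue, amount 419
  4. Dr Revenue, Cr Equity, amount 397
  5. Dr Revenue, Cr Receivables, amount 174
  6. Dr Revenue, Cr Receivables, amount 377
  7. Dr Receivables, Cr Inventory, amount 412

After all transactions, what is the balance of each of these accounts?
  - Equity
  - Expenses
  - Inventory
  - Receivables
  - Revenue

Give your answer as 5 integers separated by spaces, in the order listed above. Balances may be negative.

Answer: -397 -819 393 294 529

Derivation:
After txn 1 (Dr Receivables, Cr Expenses, amount 433): Expenses=-433 Receivables=433
After txn 2 (Dr Inventory, Cr Expenses, amount 386): Expenses=-819 Inventory=386 Receivables=433
After txn 3 (Dr Inventory, Cr Revenue, amount 419): Expenses=-819 Inventory=805 Receivables=433 Revenue=-419
After txn 4 (Dr Revenue, Cr Equity, amount 397): Equity=-397 Expenses=-819 Inventory=805 Receivables=433 Revenue=-22
After txn 5 (Dr Revenue, Cr Receivables, amount 174): Equity=-397 Expenses=-819 Inventory=805 Receivables=259 Revenue=152
After txn 6 (Dr Revenue, Cr Receivables, amount 377): Equity=-397 Expenses=-819 Inventory=805 Receivables=-118 Revenue=529
After txn 7 (Dr Receivables, Cr Inventory, amount 412): Equity=-397 Expenses=-819 Inventory=393 Receivables=294 Revenue=529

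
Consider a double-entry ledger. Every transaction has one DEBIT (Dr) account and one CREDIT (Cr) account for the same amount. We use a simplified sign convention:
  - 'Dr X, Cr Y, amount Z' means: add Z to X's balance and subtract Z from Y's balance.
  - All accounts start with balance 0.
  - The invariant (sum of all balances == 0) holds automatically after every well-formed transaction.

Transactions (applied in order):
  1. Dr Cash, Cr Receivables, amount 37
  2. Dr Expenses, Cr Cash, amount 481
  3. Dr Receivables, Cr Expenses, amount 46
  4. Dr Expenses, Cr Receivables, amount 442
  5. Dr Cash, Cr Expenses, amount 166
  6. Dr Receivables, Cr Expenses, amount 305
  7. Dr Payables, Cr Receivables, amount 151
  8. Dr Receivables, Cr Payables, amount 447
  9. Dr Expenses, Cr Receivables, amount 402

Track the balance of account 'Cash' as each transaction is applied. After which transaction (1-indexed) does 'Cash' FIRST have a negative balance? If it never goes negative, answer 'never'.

After txn 1: Cash=37
After txn 2: Cash=-444

Answer: 2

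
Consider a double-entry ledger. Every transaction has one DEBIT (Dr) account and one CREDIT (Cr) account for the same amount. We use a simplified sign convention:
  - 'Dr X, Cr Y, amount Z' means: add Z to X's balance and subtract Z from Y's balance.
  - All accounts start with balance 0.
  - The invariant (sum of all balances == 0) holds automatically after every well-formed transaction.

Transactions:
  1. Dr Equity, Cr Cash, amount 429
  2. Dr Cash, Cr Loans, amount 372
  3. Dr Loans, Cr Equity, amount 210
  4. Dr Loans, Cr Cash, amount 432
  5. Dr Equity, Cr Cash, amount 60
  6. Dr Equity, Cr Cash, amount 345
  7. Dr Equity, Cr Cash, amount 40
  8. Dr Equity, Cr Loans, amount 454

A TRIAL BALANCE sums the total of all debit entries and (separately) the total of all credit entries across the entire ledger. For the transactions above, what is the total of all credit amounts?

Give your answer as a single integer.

Answer: 2342

Derivation:
Txn 1: credit+=429
Txn 2: credit+=372
Txn 3: credit+=210
Txn 4: credit+=432
Txn 5: credit+=60
Txn 6: credit+=345
Txn 7: credit+=40
Txn 8: credit+=454
Total credits = 2342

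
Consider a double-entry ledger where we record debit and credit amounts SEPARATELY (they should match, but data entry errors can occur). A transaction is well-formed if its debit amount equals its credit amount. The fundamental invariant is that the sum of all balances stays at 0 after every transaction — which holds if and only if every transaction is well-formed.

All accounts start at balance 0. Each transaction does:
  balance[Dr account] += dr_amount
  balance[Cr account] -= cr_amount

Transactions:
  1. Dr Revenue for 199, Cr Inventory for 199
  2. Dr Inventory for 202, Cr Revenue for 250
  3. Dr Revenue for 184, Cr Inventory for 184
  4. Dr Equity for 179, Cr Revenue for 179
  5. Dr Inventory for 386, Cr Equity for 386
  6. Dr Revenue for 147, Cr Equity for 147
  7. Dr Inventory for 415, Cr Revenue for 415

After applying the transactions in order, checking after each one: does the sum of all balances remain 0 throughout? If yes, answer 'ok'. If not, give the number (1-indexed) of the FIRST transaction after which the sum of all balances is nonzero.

After txn 1: dr=199 cr=199 sum_balances=0
After txn 2: dr=202 cr=250 sum_balances=-48
After txn 3: dr=184 cr=184 sum_balances=-48
After txn 4: dr=179 cr=179 sum_balances=-48
After txn 5: dr=386 cr=386 sum_balances=-48
After txn 6: dr=147 cr=147 sum_balances=-48
After txn 7: dr=415 cr=415 sum_balances=-48

Answer: 2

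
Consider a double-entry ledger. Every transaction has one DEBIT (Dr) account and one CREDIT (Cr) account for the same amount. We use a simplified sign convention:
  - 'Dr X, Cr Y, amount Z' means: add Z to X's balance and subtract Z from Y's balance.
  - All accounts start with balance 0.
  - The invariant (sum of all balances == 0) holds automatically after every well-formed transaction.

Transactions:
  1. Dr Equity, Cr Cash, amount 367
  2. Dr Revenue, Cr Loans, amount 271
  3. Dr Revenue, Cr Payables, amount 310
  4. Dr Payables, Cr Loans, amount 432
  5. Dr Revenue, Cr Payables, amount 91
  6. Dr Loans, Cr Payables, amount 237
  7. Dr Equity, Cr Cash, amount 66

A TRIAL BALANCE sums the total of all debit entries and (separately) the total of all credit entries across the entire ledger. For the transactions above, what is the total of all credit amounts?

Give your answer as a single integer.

Answer: 1774

Derivation:
Txn 1: credit+=367
Txn 2: credit+=271
Txn 3: credit+=310
Txn 4: credit+=432
Txn 5: credit+=91
Txn 6: credit+=237
Txn 7: credit+=66
Total credits = 1774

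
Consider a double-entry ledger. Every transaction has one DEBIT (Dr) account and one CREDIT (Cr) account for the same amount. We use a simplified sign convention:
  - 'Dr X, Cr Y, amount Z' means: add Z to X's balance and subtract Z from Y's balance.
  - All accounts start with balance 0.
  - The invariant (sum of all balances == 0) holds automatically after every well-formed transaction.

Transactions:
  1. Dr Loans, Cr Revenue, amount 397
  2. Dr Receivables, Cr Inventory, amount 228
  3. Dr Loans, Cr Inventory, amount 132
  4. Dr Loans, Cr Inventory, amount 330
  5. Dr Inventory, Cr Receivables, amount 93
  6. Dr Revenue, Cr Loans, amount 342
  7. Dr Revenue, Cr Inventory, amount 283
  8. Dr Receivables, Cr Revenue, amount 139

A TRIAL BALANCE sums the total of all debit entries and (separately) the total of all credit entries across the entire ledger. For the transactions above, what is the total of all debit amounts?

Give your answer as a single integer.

Answer: 1944

Derivation:
Txn 1: debit+=397
Txn 2: debit+=228
Txn 3: debit+=132
Txn 4: debit+=330
Txn 5: debit+=93
Txn 6: debit+=342
Txn 7: debit+=283
Txn 8: debit+=139
Total debits = 1944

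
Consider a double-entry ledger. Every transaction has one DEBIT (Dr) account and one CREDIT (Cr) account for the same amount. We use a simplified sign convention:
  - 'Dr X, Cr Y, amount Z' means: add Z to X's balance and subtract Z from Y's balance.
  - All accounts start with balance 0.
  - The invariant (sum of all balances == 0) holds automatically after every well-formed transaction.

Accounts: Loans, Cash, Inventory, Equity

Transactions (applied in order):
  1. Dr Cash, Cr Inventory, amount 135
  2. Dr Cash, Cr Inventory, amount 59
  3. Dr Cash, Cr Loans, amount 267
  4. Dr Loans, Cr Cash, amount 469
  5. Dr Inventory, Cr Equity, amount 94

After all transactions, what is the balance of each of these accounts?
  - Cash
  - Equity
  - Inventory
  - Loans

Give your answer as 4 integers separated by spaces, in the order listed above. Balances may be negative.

Answer: -8 -94 -100 202

Derivation:
After txn 1 (Dr Cash, Cr Inventory, amount 135): Cash=135 Inventory=-135
After txn 2 (Dr Cash, Cr Inventory, amount 59): Cash=194 Inventory=-194
After txn 3 (Dr Cash, Cr Loans, amount 267): Cash=461 Inventory=-194 Loans=-267
After txn 4 (Dr Loans, Cr Cash, amount 469): Cash=-8 Inventory=-194 Loans=202
After txn 5 (Dr Inventory, Cr Equity, amount 94): Cash=-8 Equity=-94 Inventory=-100 Loans=202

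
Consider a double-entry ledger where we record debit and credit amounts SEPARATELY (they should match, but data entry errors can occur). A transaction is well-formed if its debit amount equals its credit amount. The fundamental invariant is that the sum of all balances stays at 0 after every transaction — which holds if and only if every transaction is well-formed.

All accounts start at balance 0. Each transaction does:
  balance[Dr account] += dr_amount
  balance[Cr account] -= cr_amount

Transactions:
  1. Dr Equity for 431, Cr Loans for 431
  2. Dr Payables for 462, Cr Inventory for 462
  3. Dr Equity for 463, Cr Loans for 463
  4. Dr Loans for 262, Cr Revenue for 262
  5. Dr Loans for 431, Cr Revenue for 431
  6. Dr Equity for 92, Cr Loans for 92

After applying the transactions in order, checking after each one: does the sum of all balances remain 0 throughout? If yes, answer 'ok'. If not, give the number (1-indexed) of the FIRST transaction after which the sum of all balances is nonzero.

After txn 1: dr=431 cr=431 sum_balances=0
After txn 2: dr=462 cr=462 sum_balances=0
After txn 3: dr=463 cr=463 sum_balances=0
After txn 4: dr=262 cr=262 sum_balances=0
After txn 5: dr=431 cr=431 sum_balances=0
After txn 6: dr=92 cr=92 sum_balances=0

Answer: ok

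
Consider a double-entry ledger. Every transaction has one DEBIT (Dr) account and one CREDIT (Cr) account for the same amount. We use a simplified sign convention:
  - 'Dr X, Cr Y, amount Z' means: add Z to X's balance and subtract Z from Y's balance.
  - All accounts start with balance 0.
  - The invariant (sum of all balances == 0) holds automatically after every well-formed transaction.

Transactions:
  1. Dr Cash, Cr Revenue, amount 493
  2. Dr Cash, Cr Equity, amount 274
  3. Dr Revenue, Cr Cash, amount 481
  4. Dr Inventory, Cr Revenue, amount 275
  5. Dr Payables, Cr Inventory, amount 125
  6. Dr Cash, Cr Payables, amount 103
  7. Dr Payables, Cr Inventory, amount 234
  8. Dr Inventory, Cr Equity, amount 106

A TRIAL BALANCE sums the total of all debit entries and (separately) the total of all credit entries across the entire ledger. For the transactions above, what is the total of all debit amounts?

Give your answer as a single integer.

Txn 1: debit+=493
Txn 2: debit+=274
Txn 3: debit+=481
Txn 4: debit+=275
Txn 5: debit+=125
Txn 6: debit+=103
Txn 7: debit+=234
Txn 8: debit+=106
Total debits = 2091

Answer: 2091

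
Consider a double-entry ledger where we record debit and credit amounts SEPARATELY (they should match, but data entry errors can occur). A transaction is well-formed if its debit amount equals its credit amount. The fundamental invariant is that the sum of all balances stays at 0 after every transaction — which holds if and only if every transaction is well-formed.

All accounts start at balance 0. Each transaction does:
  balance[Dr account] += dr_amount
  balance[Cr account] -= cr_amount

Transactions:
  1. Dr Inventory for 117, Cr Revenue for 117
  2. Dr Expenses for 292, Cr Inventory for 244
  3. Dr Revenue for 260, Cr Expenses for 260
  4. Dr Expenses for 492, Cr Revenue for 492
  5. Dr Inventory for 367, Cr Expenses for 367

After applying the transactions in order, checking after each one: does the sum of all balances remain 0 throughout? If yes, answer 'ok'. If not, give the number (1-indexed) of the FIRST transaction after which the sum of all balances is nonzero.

After txn 1: dr=117 cr=117 sum_balances=0
After txn 2: dr=292 cr=244 sum_balances=48
After txn 3: dr=260 cr=260 sum_balances=48
After txn 4: dr=492 cr=492 sum_balances=48
After txn 5: dr=367 cr=367 sum_balances=48

Answer: 2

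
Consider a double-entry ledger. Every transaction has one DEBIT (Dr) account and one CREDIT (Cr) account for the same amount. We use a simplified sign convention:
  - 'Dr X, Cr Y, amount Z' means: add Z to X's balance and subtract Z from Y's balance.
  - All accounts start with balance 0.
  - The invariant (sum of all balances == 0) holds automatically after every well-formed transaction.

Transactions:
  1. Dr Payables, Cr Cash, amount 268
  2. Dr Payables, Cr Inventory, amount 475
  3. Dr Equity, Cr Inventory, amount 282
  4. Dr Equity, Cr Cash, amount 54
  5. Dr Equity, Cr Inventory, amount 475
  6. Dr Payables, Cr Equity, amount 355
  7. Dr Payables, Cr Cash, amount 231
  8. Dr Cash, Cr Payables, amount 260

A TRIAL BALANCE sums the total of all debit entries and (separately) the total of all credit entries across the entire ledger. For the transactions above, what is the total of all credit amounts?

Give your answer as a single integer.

Txn 1: credit+=268
Txn 2: credit+=475
Txn 3: credit+=282
Txn 4: credit+=54
Txn 5: credit+=475
Txn 6: credit+=355
Txn 7: credit+=231
Txn 8: credit+=260
Total credits = 2400

Answer: 2400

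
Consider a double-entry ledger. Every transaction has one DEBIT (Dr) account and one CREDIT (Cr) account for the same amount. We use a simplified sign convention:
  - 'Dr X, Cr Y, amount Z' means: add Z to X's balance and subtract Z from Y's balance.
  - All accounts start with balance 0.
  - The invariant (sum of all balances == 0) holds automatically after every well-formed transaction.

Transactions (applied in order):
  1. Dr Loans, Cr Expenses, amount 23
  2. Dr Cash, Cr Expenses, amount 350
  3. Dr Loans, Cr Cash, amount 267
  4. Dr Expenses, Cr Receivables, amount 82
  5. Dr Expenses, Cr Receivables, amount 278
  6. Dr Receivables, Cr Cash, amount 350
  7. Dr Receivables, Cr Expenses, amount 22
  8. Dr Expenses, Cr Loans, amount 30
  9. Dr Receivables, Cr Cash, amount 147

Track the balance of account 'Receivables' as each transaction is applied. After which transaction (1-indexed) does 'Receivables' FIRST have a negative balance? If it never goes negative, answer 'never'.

After txn 1: Receivables=0
After txn 2: Receivables=0
After txn 3: Receivables=0
After txn 4: Receivables=-82

Answer: 4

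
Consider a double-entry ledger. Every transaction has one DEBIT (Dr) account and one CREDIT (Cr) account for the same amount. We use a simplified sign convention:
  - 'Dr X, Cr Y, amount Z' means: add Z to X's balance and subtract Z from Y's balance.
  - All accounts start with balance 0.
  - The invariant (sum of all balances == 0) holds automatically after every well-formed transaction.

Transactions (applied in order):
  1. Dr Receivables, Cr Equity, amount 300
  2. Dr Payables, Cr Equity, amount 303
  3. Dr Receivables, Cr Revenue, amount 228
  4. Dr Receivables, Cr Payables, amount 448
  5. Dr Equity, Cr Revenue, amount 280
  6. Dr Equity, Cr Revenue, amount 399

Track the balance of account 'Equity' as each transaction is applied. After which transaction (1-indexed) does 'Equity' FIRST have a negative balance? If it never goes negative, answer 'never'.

Answer: 1

Derivation:
After txn 1: Equity=-300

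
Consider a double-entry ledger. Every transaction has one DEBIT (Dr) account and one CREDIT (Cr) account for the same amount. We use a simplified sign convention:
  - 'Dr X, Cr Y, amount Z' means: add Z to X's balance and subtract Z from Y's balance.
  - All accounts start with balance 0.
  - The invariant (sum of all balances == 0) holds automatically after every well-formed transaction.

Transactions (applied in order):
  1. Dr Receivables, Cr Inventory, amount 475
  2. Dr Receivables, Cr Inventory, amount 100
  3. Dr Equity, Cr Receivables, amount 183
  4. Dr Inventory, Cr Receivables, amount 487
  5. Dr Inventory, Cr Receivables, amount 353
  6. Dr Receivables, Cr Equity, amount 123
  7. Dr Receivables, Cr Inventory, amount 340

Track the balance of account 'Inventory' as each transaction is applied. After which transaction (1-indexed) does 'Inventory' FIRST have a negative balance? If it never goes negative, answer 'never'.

Answer: 1

Derivation:
After txn 1: Inventory=-475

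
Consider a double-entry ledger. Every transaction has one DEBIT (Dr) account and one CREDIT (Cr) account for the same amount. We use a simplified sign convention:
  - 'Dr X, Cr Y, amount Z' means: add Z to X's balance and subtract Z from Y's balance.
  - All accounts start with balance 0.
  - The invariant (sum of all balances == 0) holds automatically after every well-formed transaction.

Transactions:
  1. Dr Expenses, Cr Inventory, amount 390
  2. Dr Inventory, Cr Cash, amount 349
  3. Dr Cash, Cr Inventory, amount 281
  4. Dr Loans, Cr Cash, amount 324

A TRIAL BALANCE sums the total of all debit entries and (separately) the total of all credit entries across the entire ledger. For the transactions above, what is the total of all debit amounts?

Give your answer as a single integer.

Txn 1: debit+=390
Txn 2: debit+=349
Txn 3: debit+=281
Txn 4: debit+=324
Total debits = 1344

Answer: 1344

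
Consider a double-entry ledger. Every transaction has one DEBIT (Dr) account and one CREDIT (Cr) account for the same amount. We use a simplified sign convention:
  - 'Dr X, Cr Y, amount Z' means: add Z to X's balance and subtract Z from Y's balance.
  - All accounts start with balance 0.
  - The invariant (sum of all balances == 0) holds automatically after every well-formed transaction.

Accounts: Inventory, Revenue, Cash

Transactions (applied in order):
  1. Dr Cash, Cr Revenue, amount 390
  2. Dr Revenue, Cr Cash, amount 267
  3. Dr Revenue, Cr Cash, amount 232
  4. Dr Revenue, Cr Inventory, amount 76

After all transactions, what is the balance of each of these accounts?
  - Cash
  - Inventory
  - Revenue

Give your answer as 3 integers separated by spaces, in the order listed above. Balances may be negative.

After txn 1 (Dr Cash, Cr Revenue, amount 390): Cash=390 Revenue=-390
After txn 2 (Dr Revenue, Cr Cash, amount 267): Cash=123 Revenue=-123
After txn 3 (Dr Revenue, Cr Cash, amount 232): Cash=-109 Revenue=109
After txn 4 (Dr Revenue, Cr Inventory, amount 76): Cash=-109 Inventory=-76 Revenue=185

Answer: -109 -76 185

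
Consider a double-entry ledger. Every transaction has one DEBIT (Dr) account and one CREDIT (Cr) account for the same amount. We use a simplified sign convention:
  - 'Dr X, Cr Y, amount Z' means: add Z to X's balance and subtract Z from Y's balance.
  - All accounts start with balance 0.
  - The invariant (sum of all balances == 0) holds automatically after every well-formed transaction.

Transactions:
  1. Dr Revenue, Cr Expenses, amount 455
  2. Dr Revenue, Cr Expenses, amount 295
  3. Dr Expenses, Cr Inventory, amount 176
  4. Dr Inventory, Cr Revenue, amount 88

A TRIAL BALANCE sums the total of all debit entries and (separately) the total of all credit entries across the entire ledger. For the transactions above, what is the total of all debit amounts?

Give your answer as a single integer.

Answer: 1014

Derivation:
Txn 1: debit+=455
Txn 2: debit+=295
Txn 3: debit+=176
Txn 4: debit+=88
Total debits = 1014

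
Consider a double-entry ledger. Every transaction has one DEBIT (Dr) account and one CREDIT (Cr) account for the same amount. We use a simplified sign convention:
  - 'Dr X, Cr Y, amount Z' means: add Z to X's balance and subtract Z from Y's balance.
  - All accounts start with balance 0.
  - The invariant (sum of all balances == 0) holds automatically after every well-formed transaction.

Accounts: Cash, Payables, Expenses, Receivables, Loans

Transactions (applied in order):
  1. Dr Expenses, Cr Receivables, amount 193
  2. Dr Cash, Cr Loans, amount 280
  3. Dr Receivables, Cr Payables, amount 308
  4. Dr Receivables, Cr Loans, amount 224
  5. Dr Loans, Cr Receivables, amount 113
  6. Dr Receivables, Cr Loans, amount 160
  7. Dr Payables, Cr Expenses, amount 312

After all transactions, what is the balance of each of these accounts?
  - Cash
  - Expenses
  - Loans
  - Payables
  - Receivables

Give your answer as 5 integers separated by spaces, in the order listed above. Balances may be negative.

After txn 1 (Dr Expenses, Cr Receivables, amount 193): Expenses=193 Receivables=-193
After txn 2 (Dr Cash, Cr Loans, amount 280): Cash=280 Expenses=193 Loans=-280 Receivables=-193
After txn 3 (Dr Receivables, Cr Payables, amount 308): Cash=280 Expenses=193 Loans=-280 Payables=-308 Receivables=115
After txn 4 (Dr Receivables, Cr Loans, amount 224): Cash=280 Expenses=193 Loans=-504 Payables=-308 Receivables=339
After txn 5 (Dr Loans, Cr Receivables, amount 113): Cash=280 Expenses=193 Loans=-391 Payables=-308 Receivables=226
After txn 6 (Dr Receivables, Cr Loans, amount 160): Cash=280 Expenses=193 Loans=-551 Payables=-308 Receivables=386
After txn 7 (Dr Payables, Cr Expenses, amount 312): Cash=280 Expenses=-119 Loans=-551 Payables=4 Receivables=386

Answer: 280 -119 -551 4 386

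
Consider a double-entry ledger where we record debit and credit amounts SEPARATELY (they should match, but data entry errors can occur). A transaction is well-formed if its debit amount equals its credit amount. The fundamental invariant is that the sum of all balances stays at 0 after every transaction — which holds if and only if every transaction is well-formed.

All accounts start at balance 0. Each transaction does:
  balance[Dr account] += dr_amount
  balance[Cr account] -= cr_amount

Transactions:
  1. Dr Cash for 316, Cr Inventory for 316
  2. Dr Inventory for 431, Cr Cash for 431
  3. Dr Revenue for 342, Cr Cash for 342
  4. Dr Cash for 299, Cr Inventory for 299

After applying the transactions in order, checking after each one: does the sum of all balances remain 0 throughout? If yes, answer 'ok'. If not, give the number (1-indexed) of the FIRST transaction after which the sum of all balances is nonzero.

Answer: ok

Derivation:
After txn 1: dr=316 cr=316 sum_balances=0
After txn 2: dr=431 cr=431 sum_balances=0
After txn 3: dr=342 cr=342 sum_balances=0
After txn 4: dr=299 cr=299 sum_balances=0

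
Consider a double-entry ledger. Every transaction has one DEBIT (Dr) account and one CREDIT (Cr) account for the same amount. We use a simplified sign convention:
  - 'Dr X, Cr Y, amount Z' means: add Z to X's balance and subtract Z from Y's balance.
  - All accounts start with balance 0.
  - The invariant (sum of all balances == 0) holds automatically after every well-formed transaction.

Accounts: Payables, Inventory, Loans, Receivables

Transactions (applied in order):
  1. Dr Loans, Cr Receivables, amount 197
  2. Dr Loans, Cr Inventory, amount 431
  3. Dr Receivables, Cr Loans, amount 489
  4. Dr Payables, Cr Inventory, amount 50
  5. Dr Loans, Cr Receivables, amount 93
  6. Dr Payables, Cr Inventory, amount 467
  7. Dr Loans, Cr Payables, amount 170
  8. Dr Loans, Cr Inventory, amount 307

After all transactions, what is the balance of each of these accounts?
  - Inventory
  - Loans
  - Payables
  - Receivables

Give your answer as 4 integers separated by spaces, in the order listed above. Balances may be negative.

After txn 1 (Dr Loans, Cr Receivables, amount 197): Loans=197 Receivables=-197
After txn 2 (Dr Loans, Cr Inventory, amount 431): Inventory=-431 Loans=628 Receivables=-197
After txn 3 (Dr Receivables, Cr Loans, amount 489): Inventory=-431 Loans=139 Receivables=292
After txn 4 (Dr Payables, Cr Inventory, amount 50): Inventory=-481 Loans=139 Payables=50 Receivables=292
After txn 5 (Dr Loans, Cr Receivables, amount 93): Inventory=-481 Loans=232 Payables=50 Receivables=199
After txn 6 (Dr Payables, Cr Inventory, amount 467): Inventory=-948 Loans=232 Payables=517 Receivables=199
After txn 7 (Dr Loans, Cr Payables, amount 170): Inventory=-948 Loans=402 Payables=347 Receivables=199
After txn 8 (Dr Loans, Cr Inventory, amount 307): Inventory=-1255 Loans=709 Payables=347 Receivables=199

Answer: -1255 709 347 199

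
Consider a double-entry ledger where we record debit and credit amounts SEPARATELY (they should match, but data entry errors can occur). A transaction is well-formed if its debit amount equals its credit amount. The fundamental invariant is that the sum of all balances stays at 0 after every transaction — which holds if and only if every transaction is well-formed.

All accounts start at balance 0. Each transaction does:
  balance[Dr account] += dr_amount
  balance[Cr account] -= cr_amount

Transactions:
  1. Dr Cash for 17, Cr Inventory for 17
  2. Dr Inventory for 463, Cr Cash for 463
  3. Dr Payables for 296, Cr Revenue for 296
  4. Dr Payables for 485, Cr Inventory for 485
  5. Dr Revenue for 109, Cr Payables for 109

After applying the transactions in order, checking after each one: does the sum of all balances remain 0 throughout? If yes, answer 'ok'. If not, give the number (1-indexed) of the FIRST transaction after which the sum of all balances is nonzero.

Answer: ok

Derivation:
After txn 1: dr=17 cr=17 sum_balances=0
After txn 2: dr=463 cr=463 sum_balances=0
After txn 3: dr=296 cr=296 sum_balances=0
After txn 4: dr=485 cr=485 sum_balances=0
After txn 5: dr=109 cr=109 sum_balances=0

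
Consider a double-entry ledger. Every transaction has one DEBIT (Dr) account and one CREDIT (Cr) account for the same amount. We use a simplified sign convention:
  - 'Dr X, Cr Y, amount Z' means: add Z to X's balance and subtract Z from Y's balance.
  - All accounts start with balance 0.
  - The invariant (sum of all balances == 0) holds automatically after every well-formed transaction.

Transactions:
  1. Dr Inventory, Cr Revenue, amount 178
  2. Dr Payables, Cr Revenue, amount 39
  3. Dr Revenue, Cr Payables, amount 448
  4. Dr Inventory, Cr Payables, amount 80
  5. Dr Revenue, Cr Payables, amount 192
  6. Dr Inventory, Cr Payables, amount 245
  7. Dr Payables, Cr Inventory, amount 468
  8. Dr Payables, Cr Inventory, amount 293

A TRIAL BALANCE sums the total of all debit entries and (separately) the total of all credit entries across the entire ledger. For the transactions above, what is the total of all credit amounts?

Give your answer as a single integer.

Txn 1: credit+=178
Txn 2: credit+=39
Txn 3: credit+=448
Txn 4: credit+=80
Txn 5: credit+=192
Txn 6: credit+=245
Txn 7: credit+=468
Txn 8: credit+=293
Total credits = 1943

Answer: 1943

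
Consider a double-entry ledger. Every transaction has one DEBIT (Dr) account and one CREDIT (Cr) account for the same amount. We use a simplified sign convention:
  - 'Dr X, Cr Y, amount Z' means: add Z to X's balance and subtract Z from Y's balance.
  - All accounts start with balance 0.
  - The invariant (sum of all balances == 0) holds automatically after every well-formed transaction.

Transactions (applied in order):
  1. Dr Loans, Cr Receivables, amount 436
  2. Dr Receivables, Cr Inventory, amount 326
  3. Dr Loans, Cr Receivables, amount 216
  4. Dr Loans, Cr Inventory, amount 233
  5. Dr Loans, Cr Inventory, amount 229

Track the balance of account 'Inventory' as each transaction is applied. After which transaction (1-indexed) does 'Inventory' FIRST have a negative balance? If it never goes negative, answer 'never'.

Answer: 2

Derivation:
After txn 1: Inventory=0
After txn 2: Inventory=-326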